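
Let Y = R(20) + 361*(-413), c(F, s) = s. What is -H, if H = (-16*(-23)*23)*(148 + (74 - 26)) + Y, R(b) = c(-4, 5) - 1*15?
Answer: -1509841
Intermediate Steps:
R(b) = -10 (R(b) = 5 - 1*15 = 5 - 15 = -10)
Y = -149103 (Y = -10 + 361*(-413) = -10 - 149093 = -149103)
H = 1509841 (H = (-16*(-23)*23)*(148 + (74 - 26)) - 149103 = (368*23)*(148 + 48) - 149103 = 8464*196 - 149103 = 1658944 - 149103 = 1509841)
-H = -1*1509841 = -1509841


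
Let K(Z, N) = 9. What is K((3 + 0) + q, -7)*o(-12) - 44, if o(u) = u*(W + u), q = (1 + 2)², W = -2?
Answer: 1468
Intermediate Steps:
q = 9 (q = 3² = 9)
o(u) = u*(-2 + u)
K((3 + 0) + q, -7)*o(-12) - 44 = 9*(-12*(-2 - 12)) - 44 = 9*(-12*(-14)) - 44 = 9*168 - 44 = 1512 - 44 = 1468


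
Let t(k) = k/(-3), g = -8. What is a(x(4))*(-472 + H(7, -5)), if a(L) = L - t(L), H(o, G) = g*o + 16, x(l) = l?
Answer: -8192/3 ≈ -2730.7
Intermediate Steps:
t(k) = -k/3 (t(k) = k*(-⅓) = -k/3)
H(o, G) = 16 - 8*o (H(o, G) = -8*o + 16 = 16 - 8*o)
a(L) = 4*L/3 (a(L) = L - (-1)*L/3 = L + L/3 = 4*L/3)
a(x(4))*(-472 + H(7, -5)) = ((4/3)*4)*(-472 + (16 - 8*7)) = 16*(-472 + (16 - 56))/3 = 16*(-472 - 40)/3 = (16/3)*(-512) = -8192/3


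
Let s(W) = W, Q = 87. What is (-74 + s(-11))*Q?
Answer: -7395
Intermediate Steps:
(-74 + s(-11))*Q = (-74 - 11)*87 = -85*87 = -7395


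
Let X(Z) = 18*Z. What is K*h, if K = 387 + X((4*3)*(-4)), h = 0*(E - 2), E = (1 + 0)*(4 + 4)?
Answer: 0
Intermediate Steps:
E = 8 (E = 1*8 = 8)
h = 0 (h = 0*(8 - 2) = 0*6 = 0)
K = -477 (K = 387 + 18*((4*3)*(-4)) = 387 + 18*(12*(-4)) = 387 + 18*(-48) = 387 - 864 = -477)
K*h = -477*0 = 0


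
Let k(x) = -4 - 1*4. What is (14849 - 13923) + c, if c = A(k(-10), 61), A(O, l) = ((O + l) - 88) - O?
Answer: 899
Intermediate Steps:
k(x) = -8 (k(x) = -4 - 4 = -8)
A(O, l) = -88 + l (A(O, l) = (-88 + O + l) - O = -88 + l)
c = -27 (c = -88 + 61 = -27)
(14849 - 13923) + c = (14849 - 13923) - 27 = 926 - 27 = 899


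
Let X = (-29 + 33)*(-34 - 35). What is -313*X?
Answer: 86388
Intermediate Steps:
X = -276 (X = 4*(-69) = -276)
-313*X = -313*(-276) = 86388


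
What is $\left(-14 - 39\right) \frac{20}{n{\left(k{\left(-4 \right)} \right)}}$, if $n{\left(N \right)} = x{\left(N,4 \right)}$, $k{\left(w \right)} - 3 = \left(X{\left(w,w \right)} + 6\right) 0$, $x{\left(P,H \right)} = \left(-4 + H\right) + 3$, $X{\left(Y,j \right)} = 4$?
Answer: $- \frac{1060}{3} \approx -353.33$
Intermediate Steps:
$x{\left(P,H \right)} = -1 + H$
$k{\left(w \right)} = 3$ ($k{\left(w \right)} = 3 + \left(4 + 6\right) 0 = 3 + 10 \cdot 0 = 3 + 0 = 3$)
$n{\left(N \right)} = 3$ ($n{\left(N \right)} = -1 + 4 = 3$)
$\left(-14 - 39\right) \frac{20}{n{\left(k{\left(-4 \right)} \right)}} = \left(-14 - 39\right) \frac{20}{3} = - 53 \cdot 20 \cdot \frac{1}{3} = \left(-53\right) \frac{20}{3} = - \frac{1060}{3}$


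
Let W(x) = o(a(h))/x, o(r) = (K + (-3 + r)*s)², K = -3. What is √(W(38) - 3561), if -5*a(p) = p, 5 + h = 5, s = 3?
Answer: I*√1284153/19 ≈ 59.642*I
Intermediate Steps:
h = 0 (h = -5 + 5 = 0)
a(p) = -p/5
o(r) = (-12 + 3*r)² (o(r) = (-3 + (-3 + r)*3)² = (-3 + (-9 + 3*r))² = (-12 + 3*r)²)
W(x) = 144/x (W(x) = (9*(-4 - ⅕*0)²)/x = (9*(-4 + 0)²)/x = (9*(-4)²)/x = (9*16)/x = 144/x)
√(W(38) - 3561) = √(144/38 - 3561) = √(144*(1/38) - 3561) = √(72/19 - 3561) = √(-67587/19) = I*√1284153/19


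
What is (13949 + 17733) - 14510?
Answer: 17172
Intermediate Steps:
(13949 + 17733) - 14510 = 31682 - 14510 = 17172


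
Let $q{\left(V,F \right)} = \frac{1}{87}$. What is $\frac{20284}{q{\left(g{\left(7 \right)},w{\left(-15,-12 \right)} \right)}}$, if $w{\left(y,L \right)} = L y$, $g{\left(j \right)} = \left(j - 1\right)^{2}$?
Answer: $1764708$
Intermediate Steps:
$g{\left(j \right)} = \left(-1 + j\right)^{2}$
$q{\left(V,F \right)} = \frac{1}{87}$
$\frac{20284}{q{\left(g{\left(7 \right)},w{\left(-15,-12 \right)} \right)}} = 20284 \frac{1}{\frac{1}{87}} = 20284 \cdot 87 = 1764708$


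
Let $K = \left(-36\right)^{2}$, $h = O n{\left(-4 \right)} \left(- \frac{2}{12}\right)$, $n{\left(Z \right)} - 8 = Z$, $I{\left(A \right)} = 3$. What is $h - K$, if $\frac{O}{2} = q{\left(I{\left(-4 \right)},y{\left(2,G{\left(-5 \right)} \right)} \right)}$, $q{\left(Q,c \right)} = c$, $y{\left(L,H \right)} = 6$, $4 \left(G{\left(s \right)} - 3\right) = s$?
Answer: $-1304$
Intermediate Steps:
$G{\left(s \right)} = 3 + \frac{s}{4}$
$n{\left(Z \right)} = 8 + Z$
$O = 12$ ($O = 2 \cdot 6 = 12$)
$h = -8$ ($h = 12 \left(8 - 4\right) \left(- \frac{2}{12}\right) = 12 \cdot 4 \left(\left(-2\right) \frac{1}{12}\right) = 48 \left(- \frac{1}{6}\right) = -8$)
$K = 1296$
$h - K = -8 - 1296 = -1304$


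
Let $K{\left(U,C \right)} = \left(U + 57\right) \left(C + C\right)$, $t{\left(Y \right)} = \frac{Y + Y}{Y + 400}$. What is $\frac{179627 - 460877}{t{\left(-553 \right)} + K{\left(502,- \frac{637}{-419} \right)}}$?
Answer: $- \frac{9015046875}{54712406} \approx -164.77$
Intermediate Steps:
$t{\left(Y \right)} = \frac{2 Y}{400 + Y}$
$K{\left(U,C \right)} = 2 C \left(57 + U\right)$ ($K{\left(U,C \right)} = \left(57 + U\right) 2 C = 2 C \left(57 + U\right)$)
$\frac{179627 - 460877}{t{\left(-553 \right)} + K{\left(502,- \frac{637}{-419} \right)}} = \frac{179627 - 460877}{2 \left(-553\right) \frac{1}{400 - 553} + 2 \left(- \frac{637}{-419}\right) \left(57 + 502\right)} = - \frac{281250}{2 \left(-553\right) \frac{1}{-153} + 2 \left(\left(-637\right) \left(- \frac{1}{419}\right)\right) 559} = - \frac{281250}{2 \left(-553\right) \left(- \frac{1}{153}\right) + 2 \cdot \frac{637}{419} \cdot 559} = - \frac{281250}{\frac{1106}{153} + \frac{712166}{419}} = - \frac{281250}{\frac{109424812}{64107}} = \left(-281250\right) \frac{64107}{109424812} = - \frac{9015046875}{54712406}$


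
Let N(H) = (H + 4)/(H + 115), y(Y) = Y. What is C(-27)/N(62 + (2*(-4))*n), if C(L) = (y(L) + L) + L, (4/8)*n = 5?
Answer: 7857/14 ≈ 561.21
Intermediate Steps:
n = 10 (n = 2*5 = 10)
C(L) = 3*L (C(L) = (L + L) + L = 2*L + L = 3*L)
N(H) = (4 + H)/(115 + H)
C(-27)/N(62 + (2*(-4))*n) = (3*(-27))/(((4 + (62 + (2*(-4))*10))/(115 + (62 + (2*(-4))*10)))) = -81*(115 + (62 - 8*10))/(4 + (62 - 8*10)) = -81*(115 + (62 - 80))/(4 + (62 - 80)) = -81*(115 - 18)/(4 - 18) = -81/(-14/97) = -81*(-97/14) = 7857/14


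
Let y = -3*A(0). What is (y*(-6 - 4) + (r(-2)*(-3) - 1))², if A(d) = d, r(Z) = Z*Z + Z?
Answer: 49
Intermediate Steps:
r(Z) = Z + Z² (r(Z) = Z² + Z = Z + Z²)
y = 0 (y = -3*0 = 0)
(y*(-6 - 4) + (r(-2)*(-3) - 1))² = (0*(-6 - 4) + (-2*(1 - 2)*(-3) - 1))² = (0*(-10) + (-2*(-1)*(-3) - 1))² = (0 + (2*(-3) - 1))² = (0 + (-6 - 1))² = (0 - 7)² = (-7)² = 49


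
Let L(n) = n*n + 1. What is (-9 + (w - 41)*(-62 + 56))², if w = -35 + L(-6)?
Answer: 50625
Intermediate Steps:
L(n) = 1 + n² (L(n) = n² + 1 = 1 + n²)
w = 2 (w = -35 + (1 + (-6)²) = -35 + (1 + 36) = -35 + 37 = 2)
(-9 + (w - 41)*(-62 + 56))² = (-9 + (2 - 41)*(-62 + 56))² = (-9 - 39*(-6))² = (-9 + 234)² = 225² = 50625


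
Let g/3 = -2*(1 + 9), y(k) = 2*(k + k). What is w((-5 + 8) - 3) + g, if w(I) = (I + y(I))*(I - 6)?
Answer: -60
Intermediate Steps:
y(k) = 4*k (y(k) = 2*(2*k) = 4*k)
w(I) = 5*I*(-6 + I) (w(I) = (I + 4*I)*(I - 6) = (5*I)*(-6 + I) = 5*I*(-6 + I))
g = -60 (g = 3*(-2*(1 + 9)) = 3*(-2*10) = 3*(-20) = -60)
w((-5 + 8) - 3) + g = 5*((-5 + 8) - 3)*(-6 + ((-5 + 8) - 3)) - 60 = 5*(3 - 3)*(-6 + (3 - 3)) - 60 = 5*0*(-6 + 0) - 60 = 5*0*(-6) - 60 = 0 - 60 = -60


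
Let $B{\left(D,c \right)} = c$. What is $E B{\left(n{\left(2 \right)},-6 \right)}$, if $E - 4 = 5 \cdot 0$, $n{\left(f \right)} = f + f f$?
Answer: $-24$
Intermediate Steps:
$n{\left(f \right)} = f + f^{2}$
$E = 4$ ($E = 4 + 5 \cdot 0 = 4 + 0 = 4$)
$E B{\left(n{\left(2 \right)},-6 \right)} = 4 \left(-6\right) = -24$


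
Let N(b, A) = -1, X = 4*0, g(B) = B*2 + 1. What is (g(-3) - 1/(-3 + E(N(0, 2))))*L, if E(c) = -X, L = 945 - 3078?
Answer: 9954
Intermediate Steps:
g(B) = 1 + 2*B (g(B) = 2*B + 1 = 1 + 2*B)
X = 0
L = -2133
E(c) = 0 (E(c) = -1*0 = 0)
(g(-3) - 1/(-3 + E(N(0, 2))))*L = ((1 + 2*(-3)) - 1/(-3 + 0))*(-2133) = ((1 - 6) - 1/(-3))*(-2133) = (-5 - 1*(-⅓))*(-2133) = (-5 + ⅓)*(-2133) = -14/3*(-2133) = 9954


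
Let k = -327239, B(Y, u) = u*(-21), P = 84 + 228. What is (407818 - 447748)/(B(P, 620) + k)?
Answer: 39930/340259 ≈ 0.11735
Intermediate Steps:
P = 312
B(Y, u) = -21*u
(407818 - 447748)/(B(P, 620) + k) = (407818 - 447748)/(-21*620 - 327239) = -39930/(-13020 - 327239) = -39930/(-340259) = -39930*(-1/340259) = 39930/340259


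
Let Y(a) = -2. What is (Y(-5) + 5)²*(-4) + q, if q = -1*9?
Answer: -45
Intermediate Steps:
q = -9
(Y(-5) + 5)²*(-4) + q = (-2 + 5)²*(-4) - 9 = 3²*(-4) - 9 = 9*(-4) - 9 = -36 - 9 = -45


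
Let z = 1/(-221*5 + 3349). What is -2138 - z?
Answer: -4797673/2244 ≈ -2138.0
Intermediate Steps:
z = 1/2244 (z = 1/(-1105 + 3349) = 1/2244 ≈ 0.00044563)
-2138 - z = -2138 - 1*1/2244 = -2138 - 1/2244 = -4797673/2244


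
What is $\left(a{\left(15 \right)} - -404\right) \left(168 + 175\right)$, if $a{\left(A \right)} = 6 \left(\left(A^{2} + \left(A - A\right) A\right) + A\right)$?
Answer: $632492$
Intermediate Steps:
$a{\left(A \right)} = 6 A + 6 A^{2}$ ($a{\left(A \right)} = 6 \left(\left(A^{2} + 0 A\right) + A\right) = 6 \left(\left(A^{2} + 0\right) + A\right) = 6 \left(A^{2} + A\right) = 6 \left(A + A^{2}\right) = 6 A + 6 A^{2}$)
$\left(a{\left(15 \right)} - -404\right) \left(168 + 175\right) = \left(6 \cdot 15 \left(1 + 15\right) - -404\right) \left(168 + 175\right) = \left(6 \cdot 15 \cdot 16 + 404\right) 343 = \left(1440 + 404\right) 343 = 1844 \cdot 343 = 632492$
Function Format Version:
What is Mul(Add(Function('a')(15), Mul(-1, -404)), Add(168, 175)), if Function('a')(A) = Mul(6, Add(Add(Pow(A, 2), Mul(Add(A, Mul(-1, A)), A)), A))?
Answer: 632492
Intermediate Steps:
Function('a')(A) = Add(Mul(6, A), Mul(6, Pow(A, 2))) (Function('a')(A) = Mul(6, Add(Add(Pow(A, 2), Mul(0, A)), A)) = Mul(6, Add(Add(Pow(A, 2), 0), A)) = Mul(6, Add(Pow(A, 2), A)) = Mul(6, Add(A, Pow(A, 2))) = Add(Mul(6, A), Mul(6, Pow(A, 2))))
Mul(Add(Function('a')(15), Mul(-1, -404)), Add(168, 175)) = Mul(Add(Mul(6, 15, Add(1, 15)), Mul(-1, -404)), Add(168, 175)) = Mul(Add(Mul(6, 15, 16), 404), 343) = Mul(Add(1440, 404), 343) = Mul(1844, 343) = 632492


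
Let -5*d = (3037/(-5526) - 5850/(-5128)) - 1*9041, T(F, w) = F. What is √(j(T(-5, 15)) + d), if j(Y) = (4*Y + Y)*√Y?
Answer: √(63016370212941385 - 871315275802500*I*√5)/5903610 ≈ 42.527 - 0.65726*I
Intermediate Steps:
j(Y) = 5*Y^(3/2) (j(Y) = (5*Y)*√Y = 5*Y^(3/2))
d = 64045257271/35421660 (d = -((3037/(-5526) - 5850/(-5128)) - 1*9041)/5 = -((3037*(-1/5526) - 5850*(-1/5128)) - 9041)/5 = -((-3037/5526 + 2925/2564) - 9041)/5 = -(4188341/7084332 - 9041)/5 = -⅕*(-64045257271/7084332) = 64045257271/35421660 ≈ 1808.1)
√(j(T(-5, 15)) + d) = √(5*(-5)^(3/2) + 64045257271/35421660) = √(5*(-5*I*√5) + 64045257271/35421660) = √(-25*I*√5 + 64045257271/35421660) = √(64045257271/35421660 - 25*I*√5)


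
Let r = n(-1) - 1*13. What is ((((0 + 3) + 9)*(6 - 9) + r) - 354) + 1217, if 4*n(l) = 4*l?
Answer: 813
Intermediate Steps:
n(l) = l (n(l) = (4*l)/4 = l)
r = -14 (r = -1 - 1*13 = -1 - 13 = -14)
((((0 + 3) + 9)*(6 - 9) + r) - 354) + 1217 = ((((0 + 3) + 9)*(6 - 9) - 14) - 354) + 1217 = (((3 + 9)*(-3) - 14) - 354) + 1217 = ((12*(-3) - 14) - 354) + 1217 = ((-36 - 14) - 354) + 1217 = (-50 - 354) + 1217 = -404 + 1217 = 813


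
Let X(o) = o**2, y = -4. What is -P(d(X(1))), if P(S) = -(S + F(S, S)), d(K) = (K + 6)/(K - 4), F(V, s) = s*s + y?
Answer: -8/9 ≈ -0.88889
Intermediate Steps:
F(V, s) = -4 + s**2 (F(V, s) = s*s - 4 = s**2 - 4 = -4 + s**2)
d(K) = (6 + K)/(-4 + K)
P(S) = 4 - S - S**2 (P(S) = -(S + (-4 + S**2)) = -(-4 + S + S**2) = 4 - S - S**2)
-P(d(X(1))) = -(4 - (6 + 1**2)/(-4 + 1**2) - ((6 + 1**2)/(-4 + 1**2))**2) = -(4 - (6 + 1)/(-4 + 1) - ((6 + 1)/(-4 + 1))**2) = -(4 - 7/(-3) - (7/(-3))**2) = -(4 - (-1)*7/3 - (-1/3*7)**2) = -(4 - 1*(-7/3) - (-7/3)**2) = -(4 + 7/3 - 1*49/9) = -(4 + 7/3 - 49/9) = -1*8/9 = -8/9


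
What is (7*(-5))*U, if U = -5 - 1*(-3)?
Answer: 70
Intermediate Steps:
U = -2 (U = -5 + 3 = -2)
(7*(-5))*U = (7*(-5))*(-2) = -35*(-2) = 70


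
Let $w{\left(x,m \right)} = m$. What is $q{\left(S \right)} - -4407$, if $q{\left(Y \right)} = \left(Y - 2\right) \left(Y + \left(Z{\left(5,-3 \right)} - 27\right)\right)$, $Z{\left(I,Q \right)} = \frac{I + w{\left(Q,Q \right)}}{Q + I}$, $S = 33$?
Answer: $4624$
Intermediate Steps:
$Z{\left(I,Q \right)} = 1$ ($Z{\left(I,Q \right)} = \frac{I + Q}{Q + I} = \frac{I + Q}{I + Q} = 1$)
$q{\left(Y \right)} = \left(-26 + Y\right) \left(-2 + Y\right)$ ($q{\left(Y \right)} = \left(Y - 2\right) \left(Y + \left(1 - 27\right)\right) = \left(-2 + Y\right) \left(Y + \left(1 - 27\right)\right) = \left(-2 + Y\right) \left(Y - 26\right) = \left(-2 + Y\right) \left(-26 + Y\right) = \left(-26 + Y\right) \left(-2 + Y\right)$)
$q{\left(S \right)} - -4407 = \left(52 + 33^{2} - 924\right) - -4407 = \left(52 + 1089 - 924\right) + 4407 = 217 + 4407 = 4624$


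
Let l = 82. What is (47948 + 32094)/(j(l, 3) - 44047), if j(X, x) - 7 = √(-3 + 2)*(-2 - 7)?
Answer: -1175016560/646507227 + 80042*I/215502409 ≈ -1.8175 + 0.00037142*I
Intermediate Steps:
j(X, x) = 7 - 9*I (j(X, x) = 7 + √(-3 + 2)*(-2 - 7) = 7 + √(-1)*(-9) = 7 + I*(-9) = 7 - 9*I)
(47948 + 32094)/(j(l, 3) - 44047) = (47948 + 32094)/((7 - 9*I) - 44047) = 80042/(-44040 - 9*I) = 80042*((-44040 + 9*I)/1939521681) = 80042*(-44040 + 9*I)/1939521681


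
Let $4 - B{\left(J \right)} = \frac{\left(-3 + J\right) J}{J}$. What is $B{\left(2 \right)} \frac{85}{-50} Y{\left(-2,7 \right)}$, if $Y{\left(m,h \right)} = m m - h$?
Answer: $\frac{51}{2} \approx 25.5$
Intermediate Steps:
$Y{\left(m,h \right)} = m^{2} - h$
$B{\left(J \right)} = 7 - J$ ($B{\left(J \right)} = 4 - \frac{\left(-3 + J\right) J}{J} = 4 - \frac{J \left(-3 + J\right)}{J} = 4 - \left(-3 + J\right) = 7 - J$)
$B{\left(2 \right)} \frac{85}{-50} Y{\left(-2,7 \right)} = \left(7 - 2\right) \frac{85}{-50} \left(\left(-2\right)^{2} - 7\right) = \left(7 - 2\right) 85 \left(- \frac{1}{50}\right) \left(4 - 7\right) = 5 \left(- \frac{17}{10}\right) \left(-3\right) = \left(- \frac{17}{2}\right) \left(-3\right) = \frac{51}{2}$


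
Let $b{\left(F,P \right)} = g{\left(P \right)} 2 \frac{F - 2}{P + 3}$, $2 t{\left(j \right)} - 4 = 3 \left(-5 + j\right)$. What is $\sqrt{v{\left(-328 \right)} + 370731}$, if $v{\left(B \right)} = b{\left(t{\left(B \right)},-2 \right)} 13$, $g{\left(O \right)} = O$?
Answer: $\sqrt{396705} \approx 629.85$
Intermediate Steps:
$t{\left(j \right)} = - \frac{11}{2} + \frac{3 j}{2}$ ($t{\left(j \right)} = 2 + \frac{3 \left(-5 + j\right)}{2} = 2 + \frac{-15 + 3 j}{2} = 2 + \left(- \frac{15}{2} + \frac{3 j}{2}\right) = - \frac{11}{2} + \frac{3 j}{2}$)
$b{\left(F,P \right)} = \frac{2 P \left(-2 + F\right)}{3 + P}$ ($b{\left(F,P \right)} = P 2 \frac{F - 2}{P + 3} = 2 P \frac{-2 + F}{3 + P} = \frac{2 P \left(-2 + F\right)}{3 + P}$)
$v{\left(B \right)} = 390 - 78 B$ ($v{\left(B \right)} = 2 \left(-2\right) \frac{1}{3 - 2} \left(-2 + \left(- \frac{11}{2} + \frac{3 B}{2}\right)\right) 13 = 2 \left(-2\right) 1^{-1} \left(- \frac{15}{2} + \frac{3 B}{2}\right) 13 = 2 \left(-2\right) 1 \left(- \frac{15}{2} + \frac{3 B}{2}\right) 13 = \left(30 - 6 B\right) 13 = 390 - 78 B$)
$\sqrt{v{\left(-328 \right)} + 370731} = \sqrt{\left(390 - -25584\right) + 370731} = \sqrt{\left(390 + 25584\right) + 370731} = \sqrt{25974 + 370731} = \sqrt{396705}$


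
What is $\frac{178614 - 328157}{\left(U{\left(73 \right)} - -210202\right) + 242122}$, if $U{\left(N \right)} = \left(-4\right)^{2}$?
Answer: $- \frac{149543}{452340} \approx -0.3306$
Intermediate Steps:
$U{\left(N \right)} = 16$
$\frac{178614 - 328157}{\left(U{\left(73 \right)} - -210202\right) + 242122} = \frac{178614 - 328157}{\left(16 - -210202\right) + 242122} = - \frac{149543}{\left(16 + 210202\right) + 242122} = - \frac{149543}{210218 + 242122} = - \frac{149543}{452340}$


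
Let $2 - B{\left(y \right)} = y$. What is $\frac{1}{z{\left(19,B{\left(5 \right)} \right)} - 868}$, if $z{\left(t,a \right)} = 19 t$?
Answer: $- \frac{1}{507} \approx -0.0019724$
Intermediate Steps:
$B{\left(y \right)} = 2 - y$
$\frac{1}{z{\left(19,B{\left(5 \right)} \right)} - 868} = \frac{1}{19 \cdot 19 - 868} = \frac{1}{361 - 868} = \frac{1}{-507} = - \frac{1}{507}$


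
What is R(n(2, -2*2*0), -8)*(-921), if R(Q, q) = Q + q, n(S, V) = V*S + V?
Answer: 7368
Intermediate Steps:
n(S, V) = V + S*V (n(S, V) = S*V + V = V + S*V)
R(n(2, -2*2*0), -8)*(-921) = ((-2*2*0)*(1 + 2) - 8)*(-921) = (-4*0*3 - 8)*(-921) = (0*3 - 8)*(-921) = (0 - 8)*(-921) = -8*(-921) = 7368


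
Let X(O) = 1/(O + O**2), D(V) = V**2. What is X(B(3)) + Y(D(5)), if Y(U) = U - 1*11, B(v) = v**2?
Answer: 1261/90 ≈ 14.011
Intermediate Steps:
Y(U) = -11 + U (Y(U) = U - 11 = -11 + U)
X(B(3)) + Y(D(5)) = 1/((3**2)*(1 + 3**2)) + (-11 + 5**2) = 1/(9*(1 + 9)) + (-11 + 25) = (1/9)/10 + 14 = (1/9)*(1/10) + 14 = 1/90 + 14 = 1261/90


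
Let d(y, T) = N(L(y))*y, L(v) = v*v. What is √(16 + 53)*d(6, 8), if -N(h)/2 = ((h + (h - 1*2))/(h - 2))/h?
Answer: -35*√69/51 ≈ -5.7006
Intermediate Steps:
L(v) = v²
N(h) = -2*(-2 + 2*h)/(h*(-2 + h)) (N(h) = -2*(h + (h - 1*2))/(h - 2)/h = -2*(h + (h - 2))/(-2 + h)/h = -2*(h + (-2 + h))/(-2 + h)/h = -2*(-2 + 2*h)/(-2 + h)/h = -2*(-2 + 2*h)/(h*(-2 + h)))
d(y, T) = 4*(1 - y²)/(y*(-2 + y²)) (d(y, T) = (4*(1 - y²)/((y²)*(-2 + y²)))*y = (4*(1 - y²)/(y²*(-2 + y²)))*y = 4*(1 - y²)/(y*(-2 + y²)))
√(16 + 53)*d(6, 8) = √(16 + 53)*(4*(1 - 1*6²)/(6*(-2 + 6²))) = √69*(4*(⅙)*(1 - 1*36)/(-2 + 36)) = √69*(4*(⅙)*(1 - 36)/34) = √69*(4*(⅙)*(1/34)*(-35)) = √69*(-35/51) = -35*√69/51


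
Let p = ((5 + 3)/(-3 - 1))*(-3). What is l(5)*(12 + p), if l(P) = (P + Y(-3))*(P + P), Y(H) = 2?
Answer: 1260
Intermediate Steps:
l(P) = 2*P*(2 + P) (l(P) = (P + 2)*(P + P) = (2 + P)*(2*P) = 2*P*(2 + P))
p = 6 (p = (8/(-4))*(-3) = (8*(-¼))*(-3) = -2*(-3) = 6)
l(5)*(12 + p) = (2*5*(2 + 5))*(12 + 6) = (2*5*7)*18 = 70*18 = 1260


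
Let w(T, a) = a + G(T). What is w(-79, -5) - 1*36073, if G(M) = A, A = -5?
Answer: -36083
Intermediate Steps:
G(M) = -5
w(T, a) = -5 + a (w(T, a) = a - 5 = -5 + a)
w(-79, -5) - 1*36073 = (-5 - 5) - 1*36073 = -10 - 36073 = -36083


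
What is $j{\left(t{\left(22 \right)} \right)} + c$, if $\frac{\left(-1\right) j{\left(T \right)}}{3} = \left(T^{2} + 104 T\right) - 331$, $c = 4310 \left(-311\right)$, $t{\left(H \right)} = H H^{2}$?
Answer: $-344801305$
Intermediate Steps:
$t{\left(H \right)} = H^{3}$
$c = -1340410$
$j{\left(T \right)} = 993 - 312 T - 3 T^{2}$ ($j{\left(T \right)} = - 3 \left(\left(T^{2} + 104 T\right) - 331\right) = - 3 \left(-331 + T^{2} + 104 T\right) = 993 - 312 T - 3 T^{2}$)
$j{\left(t{\left(22 \right)} \right)} + c = \left(993 - 312 \cdot 22^{3} - 3 \left(22^{3}\right)^{2}\right) - 1340410 = \left(993 - 3322176 - 3 \cdot 10648^{2}\right) - 1340410 = \left(993 - 3322176 - 340139712\right) - 1340410 = -343460895 - 1340410 = -344801305$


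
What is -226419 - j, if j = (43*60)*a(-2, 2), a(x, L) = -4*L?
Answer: -205779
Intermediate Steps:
j = -20640 (j = (43*60)*(-4*2) = 2580*(-8) = -20640)
-226419 - j = -226419 - 1*(-20640) = -226419 + 20640 = -205779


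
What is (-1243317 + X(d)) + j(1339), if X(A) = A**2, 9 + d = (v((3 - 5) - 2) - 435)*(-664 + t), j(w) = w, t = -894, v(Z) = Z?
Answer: 467790464231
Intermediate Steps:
d = 683953 (d = -9 + (((3 - 5) - 2) - 435)*(-664 - 894) = -9 + ((-2 - 2) - 435)*(-1558) = -9 + (-4 - 435)*(-1558) = -9 - 439*(-1558) = -9 + 683962 = 683953)
(-1243317 + X(d)) + j(1339) = (-1243317 + 683953**2) + 1339 = (-1243317 + 467791706209) + 1339 = 467790462892 + 1339 = 467790464231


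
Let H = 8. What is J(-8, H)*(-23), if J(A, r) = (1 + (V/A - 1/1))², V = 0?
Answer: 0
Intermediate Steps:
J(A, r) = 0 (J(A, r) = (1 + (0/A - 1/1))² = (1 + (0 - 1*1))² = (1 + (0 - 1))² = (1 - 1)² = 0² = 0)
J(-8, H)*(-23) = 0*(-23) = 0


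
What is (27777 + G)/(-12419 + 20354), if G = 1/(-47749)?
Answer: 1326323972/378888315 ≈ 3.5006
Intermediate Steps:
G = -1/47749 ≈ -2.0943e-5
(27777 + G)/(-12419 + 20354) = (27777 - 1/47749)/(-12419 + 20354) = (1326323972/47749)/7935 = (1326323972/47749)*(1/7935) = 1326323972/378888315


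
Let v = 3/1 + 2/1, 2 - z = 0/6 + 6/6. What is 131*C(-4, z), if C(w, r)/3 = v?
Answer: 1965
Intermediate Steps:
z = 1 (z = 2 - (0/6 + 6/6) = 2 - (0*(⅙) + 6*(⅙)) = 2 - (0 + 1) = 2 - 1*1 = 2 - 1 = 1)
v = 5 (v = 3*1 + 2*1 = 3 + 2 = 5)
C(w, r) = 15 (C(w, r) = 3*5 = 15)
131*C(-4, z) = 131*15 = 1965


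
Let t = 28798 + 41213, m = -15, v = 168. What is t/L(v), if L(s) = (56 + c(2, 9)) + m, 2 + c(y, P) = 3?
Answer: 23337/14 ≈ 1666.9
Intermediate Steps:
c(y, P) = 1 (c(y, P) = -2 + 3 = 1)
L(s) = 42 (L(s) = (56 + 1) - 15 = 57 - 15 = 42)
t = 70011
t/L(v) = 70011/42 = 70011*(1/42) = 23337/14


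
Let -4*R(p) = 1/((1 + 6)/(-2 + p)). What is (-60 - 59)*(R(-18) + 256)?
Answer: -30549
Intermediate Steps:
R(p) = 1/14 - p/28 (R(p) = -(-2 + p)/(1 + 6)/4 = -(-1/14 + p/28) = -(-2/7 + p/7)/4 = 1/14 - p/28)
(-60 - 59)*(R(-18) + 256) = (-60 - 59)*((1/14 - 1/28*(-18)) + 256) = -119*((1/14 + 9/14) + 256) = -119*(5/7 + 256) = -119*1797/7 = -30549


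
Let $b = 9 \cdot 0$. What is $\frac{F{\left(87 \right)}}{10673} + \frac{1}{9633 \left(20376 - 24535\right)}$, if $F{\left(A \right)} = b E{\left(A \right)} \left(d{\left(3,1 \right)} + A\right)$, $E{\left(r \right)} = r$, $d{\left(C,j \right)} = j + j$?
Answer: $- \frac{1}{40063647} \approx -2.496 \cdot 10^{-8}$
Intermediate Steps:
$d{\left(C,j \right)} = 2 j$
$b = 0$
$F{\left(A \right)} = 0$ ($F{\left(A \right)} = 0 A \left(2 \cdot 1 + A\right) = 0 A \left(2 + A\right) = 0$)
$\frac{F{\left(87 \right)}}{10673} + \frac{1}{9633 \left(20376 - 24535\right)} = \frac{0}{10673} + \frac{1}{9633 \left(20376 - 24535\right)} = 0 \cdot \frac{1}{10673} + \frac{1}{9633 \left(-4159\right)} = 0 + \frac{1}{9633} \left(- \frac{1}{4159}\right) = 0 - \frac{1}{40063647} = - \frac{1}{40063647}$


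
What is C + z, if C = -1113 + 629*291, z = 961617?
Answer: 1143543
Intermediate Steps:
C = 181926 (C = -1113 + 183039 = 181926)
C + z = 181926 + 961617 = 1143543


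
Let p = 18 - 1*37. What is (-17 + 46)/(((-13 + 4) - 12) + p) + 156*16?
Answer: 99811/40 ≈ 2495.3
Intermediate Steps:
p = -19 (p = 18 - 37 = -19)
(-17 + 46)/(((-13 + 4) - 12) + p) + 156*16 = (-17 + 46)/(((-13 + 4) - 12) - 19) + 156*16 = 29/((-9 - 12) - 19) + 2496 = 29/(-21 - 19) + 2496 = 29/(-40) + 2496 = 29*(-1/40) + 2496 = -29/40 + 2496 = 99811/40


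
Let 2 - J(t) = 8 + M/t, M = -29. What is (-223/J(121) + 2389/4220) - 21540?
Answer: -63240930207/2941340 ≈ -21501.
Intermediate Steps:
J(t) = -6 + 29/t (J(t) = 2 - (8 - 29/t) = 2 + (-8 + 29/t) = -6 + 29/t)
(-223/J(121) + 2389/4220) - 21540 = (-223/(-6 + 29/121) + 2389/4220) - 21540 = (-223/(-697/121) + 2389/4220) - 21540 = (-223*(-121/697) + 2389/4220) - 21540 = (26983/697 + 2389/4220) - 21540 = 115533393/2941340 - 21540 = -63240930207/2941340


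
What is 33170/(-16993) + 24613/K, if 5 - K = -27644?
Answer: -498868621/469839457 ≈ -1.0618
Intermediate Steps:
K = 27649 (K = 5 - 1*(-27644) = 5 + 27644 = 27649)
33170/(-16993) + 24613/K = 33170/(-16993) + 24613/27649 = 33170*(-1/16993) + 24613*(1/27649) = -33170/16993 + 24613/27649 = -498868621/469839457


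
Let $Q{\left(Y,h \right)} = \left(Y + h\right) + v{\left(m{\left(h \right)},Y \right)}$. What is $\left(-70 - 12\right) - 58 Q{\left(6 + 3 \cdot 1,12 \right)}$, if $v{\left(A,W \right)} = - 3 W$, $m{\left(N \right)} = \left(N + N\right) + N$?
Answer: $266$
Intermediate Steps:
$m{\left(N \right)} = 3 N$ ($m{\left(N \right)} = 2 N + N = 3 N$)
$Q{\left(Y,h \right)} = h - 2 Y$ ($Q{\left(Y,h \right)} = \left(Y + h\right) - 3 Y = h - 2 Y$)
$\left(-70 - 12\right) - 58 Q{\left(6 + 3 \cdot 1,12 \right)} = \left(-70 - 12\right) - 58 \left(12 - 2 \left(6 + 3 \cdot 1\right)\right) = \left(-70 - 12\right) - 58 \left(12 - 2 \left(6 + 3\right)\right) = -82 - 58 \left(12 - 18\right) = -82 - -348 = -82 + 348 = 266$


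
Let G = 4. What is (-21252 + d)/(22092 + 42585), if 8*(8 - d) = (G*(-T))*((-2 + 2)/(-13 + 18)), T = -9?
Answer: -21244/64677 ≈ -0.32846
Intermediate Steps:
d = 8 (d = 8 - 4*(-1*(-9))*(-2 + 2)/(-13 + 18)/8 = 8 - 4*9*0/5/8 = 8 - 9*0*(1/5)/2 = 8 - 9*0/2 = 8 - 1/8*0 = 8 + 0 = 8)
(-21252 + d)/(22092 + 42585) = (-21252 + 8)/(22092 + 42585) = -21244/64677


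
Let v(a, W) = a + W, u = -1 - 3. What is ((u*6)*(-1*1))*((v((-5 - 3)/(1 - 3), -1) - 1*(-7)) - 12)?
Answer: -48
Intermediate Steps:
u = -4
v(a, W) = W + a
((u*6)*(-1*1))*((v((-5 - 3)/(1 - 3), -1) - 1*(-7)) - 12) = ((-4*6)*(-1*1))*(((-1 + (-5 - 3)/(1 - 3)) - 1*(-7)) - 12) = (-24*(-1))*(((-1 - 8/(-2)) + 7) - 12) = 24*(((-1 - 8*(-1/2)) + 7) - 12) = 24*(((-1 + 4) + 7) - 12) = 24*((3 + 7) - 12) = 24*(10 - 12) = 24*(-2) = -48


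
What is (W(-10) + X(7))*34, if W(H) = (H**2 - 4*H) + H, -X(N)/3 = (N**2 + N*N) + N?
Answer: -6290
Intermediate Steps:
X(N) = -6*N**2 - 3*N (X(N) = -3*((N**2 + N*N) + N) = -3*((N**2 + N**2) + N) = -3*(2*N**2 + N) = -3*(N + 2*N**2) = -6*N**2 - 3*N)
W(H) = H**2 - 3*H
(W(-10) + X(7))*34 = (-10*(-3 - 10) - 3*7*(1 + 2*7))*34 = (-10*(-13) - 3*7*(1 + 14))*34 = (130 - 3*7*15)*34 = (130 - 315)*34 = -185*34 = -6290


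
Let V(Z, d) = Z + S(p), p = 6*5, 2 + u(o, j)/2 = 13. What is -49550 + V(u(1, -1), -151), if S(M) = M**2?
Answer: -48628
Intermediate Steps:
u(o, j) = 22 (u(o, j) = -4 + 2*13 = -4 + 26 = 22)
p = 30
V(Z, d) = 900 + Z (V(Z, d) = Z + 30**2 = Z + 900 = 900 + Z)
-49550 + V(u(1, -1), -151) = -49550 + (900 + 22) = -49550 + 922 = -48628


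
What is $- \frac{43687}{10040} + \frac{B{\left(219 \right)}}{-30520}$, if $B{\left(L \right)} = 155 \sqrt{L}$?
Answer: $- \frac{43687}{10040} - \frac{31 \sqrt{219}}{6104} \approx -4.4265$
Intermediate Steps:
$- \frac{43687}{10040} + \frac{B{\left(219 \right)}}{-30520} = - \frac{43687}{10040} + \frac{155 \sqrt{219}}{-30520} = \left(-43687\right) \frac{1}{10040} + 155 \sqrt{219} \left(- \frac{1}{30520}\right) = - \frac{43687}{10040} - \frac{31 \sqrt{219}}{6104}$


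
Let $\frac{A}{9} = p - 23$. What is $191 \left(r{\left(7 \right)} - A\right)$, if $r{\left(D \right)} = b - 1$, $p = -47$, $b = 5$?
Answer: $121094$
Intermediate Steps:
$A = -630$ ($A = 9 \left(-47 - 23\right) = 9 \left(-70\right) = -630$)
$r{\left(D \right)} = 4$ ($r{\left(D \right)} = 5 - 1 = 4$)
$191 \left(r{\left(7 \right)} - A\right) = 191 \left(4 - -630\right) = 191 \left(4 + 630\right) = 191 \cdot 634 = 121094$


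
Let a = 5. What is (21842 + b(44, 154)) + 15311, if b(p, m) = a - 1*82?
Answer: 37076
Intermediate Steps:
b(p, m) = -77 (b(p, m) = 5 - 1*82 = 5 - 82 = -77)
(21842 + b(44, 154)) + 15311 = (21842 - 77) + 15311 = 21765 + 15311 = 37076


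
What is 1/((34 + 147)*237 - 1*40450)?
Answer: 1/2447 ≈ 0.00040866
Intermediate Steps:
1/((34 + 147)*237 - 1*40450) = 1/(181*237 - 40450) = 1/(42897 - 40450) = 1/2447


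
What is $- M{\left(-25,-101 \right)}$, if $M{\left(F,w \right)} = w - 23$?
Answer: $124$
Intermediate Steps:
$M{\left(F,w \right)} = -23 + w$ ($M{\left(F,w \right)} = w - 23 = -23 + w$)
$- M{\left(-25,-101 \right)} = - (-23 - 101) = \left(-1\right) \left(-124\right) = 124$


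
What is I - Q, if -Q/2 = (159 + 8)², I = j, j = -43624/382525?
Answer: 21336435826/382525 ≈ 55778.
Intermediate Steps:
j = -43624/382525 (j = -43624*1/382525 = -43624/382525 ≈ -0.11404)
I = -43624/382525 ≈ -0.11404
Q = -55778 (Q = -2*(159 + 8)² = -2*167² = -2*27889 = -55778)
I - Q = -43624/382525 - 1*(-55778) = -43624/382525 + 55778 = 21336435826/382525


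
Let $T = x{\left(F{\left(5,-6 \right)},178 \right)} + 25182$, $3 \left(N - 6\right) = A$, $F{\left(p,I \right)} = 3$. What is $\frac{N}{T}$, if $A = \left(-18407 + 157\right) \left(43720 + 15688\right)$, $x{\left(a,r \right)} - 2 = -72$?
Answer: $- \frac{542097991}{37668} \approx -14391.0$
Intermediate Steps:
$x{\left(a,r \right)} = -70$ ($x{\left(a,r \right)} = 2 - 72 = -70$)
$A = -1084196000$ ($A = \left(-18250\right) 59408 = -1084196000$)
$N = - \frac{1084195982}{3}$ ($N = 6 + \frac{1}{3} \left(-1084196000\right) = 6 - \frac{1084196000}{3} = - \frac{1084195982}{3} \approx -3.614 \cdot 10^{8}$)
$T = 25112$ ($T = -70 + 25182 = 25112$)
$\frac{N}{T} = - \frac{1084195982}{3 \cdot 25112} = \left(- \frac{1084195982}{3}\right) \frac{1}{25112} = - \frac{542097991}{37668}$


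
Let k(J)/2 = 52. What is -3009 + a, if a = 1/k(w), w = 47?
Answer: -312935/104 ≈ -3009.0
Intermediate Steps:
k(J) = 104 (k(J) = 2*52 = 104)
a = 1/104 ≈ 0.0096154
-3009 + a = -3009 + 1/104 = -312935/104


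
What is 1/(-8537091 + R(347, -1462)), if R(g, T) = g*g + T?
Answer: -1/8418144 ≈ -1.1879e-7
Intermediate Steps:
R(g, T) = T + g² (R(g, T) = g² + T = T + g²)
1/(-8537091 + R(347, -1462)) = 1/(-8537091 + (-1462 + 347²)) = 1/(-8537091 + (-1462 + 120409)) = 1/(-8537091 + 118947) = 1/(-8418144) = -1/8418144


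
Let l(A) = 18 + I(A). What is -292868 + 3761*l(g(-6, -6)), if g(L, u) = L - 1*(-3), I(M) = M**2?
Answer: -191321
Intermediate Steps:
g(L, u) = 3 + L (g(L, u) = L + 3 = 3 + L)
l(A) = 18 + A**2
-292868 + 3761*l(g(-6, -6)) = -292868 + 3761*(18 + (3 - 6)**2) = -292868 + 3761*(18 + (-3)**2) = -292868 + 3761*(18 + 9) = -292868 + 3761*27 = -292868 + 101547 = -191321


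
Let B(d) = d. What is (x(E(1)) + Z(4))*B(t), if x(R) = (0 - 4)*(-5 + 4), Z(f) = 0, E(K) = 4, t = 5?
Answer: 20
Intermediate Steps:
x(R) = 4 (x(R) = -4*(-1) = 4)
(x(E(1)) + Z(4))*B(t) = (4 + 0)*5 = 4*5 = 20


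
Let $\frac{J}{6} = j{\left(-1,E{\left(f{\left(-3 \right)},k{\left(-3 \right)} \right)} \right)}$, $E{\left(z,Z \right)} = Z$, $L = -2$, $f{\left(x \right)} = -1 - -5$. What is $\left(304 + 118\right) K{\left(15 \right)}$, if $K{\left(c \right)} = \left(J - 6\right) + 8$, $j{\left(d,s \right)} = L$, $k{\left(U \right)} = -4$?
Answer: $-4220$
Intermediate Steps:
$f{\left(x \right)} = 4$ ($f{\left(x \right)} = -1 + 5 = 4$)
$j{\left(d,s \right)} = -2$
$J = -12$ ($J = 6 \left(-2\right) = -12$)
$K{\left(c \right)} = -10$ ($K{\left(c \right)} = \left(-12 - 6\right) + 8 = -18 + 8 = -10$)
$\left(304 + 118\right) K{\left(15 \right)} = \left(304 + 118\right) \left(-10\right) = 422 \left(-10\right) = -4220$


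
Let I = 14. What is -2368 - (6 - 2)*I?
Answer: -2424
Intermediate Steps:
-2368 - (6 - 2)*I = -2368 - (6 - 2)*14 = -2368 - 4*14 = -2368 - 1*56 = -2368 - 56 = -2424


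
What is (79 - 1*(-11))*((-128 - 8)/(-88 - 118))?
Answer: 6120/103 ≈ 59.417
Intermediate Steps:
(79 - 1*(-11))*((-128 - 8)/(-88 - 118)) = (79 + 11)*(-136/(-206)) = 90*(-136*(-1/206)) = 90*(68/103) = 6120/103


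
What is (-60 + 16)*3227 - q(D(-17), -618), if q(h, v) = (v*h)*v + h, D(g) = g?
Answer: 6350737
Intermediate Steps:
q(h, v) = h + h*v² (q(h, v) = (h*v)*v + h = h*v² + h = h + h*v²)
(-60 + 16)*3227 - q(D(-17), -618) = (-60 + 16)*3227 - (-17)*(1 + (-618)²) = -44*3227 - (-17)*(1 + 381924) = -141988 - (-17)*381925 = -141988 - 1*(-6492725) = -141988 + 6492725 = 6350737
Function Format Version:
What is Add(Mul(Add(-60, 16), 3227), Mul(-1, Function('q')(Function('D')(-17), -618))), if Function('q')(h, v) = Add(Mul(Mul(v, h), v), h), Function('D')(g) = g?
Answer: 6350737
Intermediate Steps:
Function('q')(h, v) = Add(h, Mul(h, Pow(v, 2))) (Function('q')(h, v) = Add(Mul(Mul(h, v), v), h) = Add(Mul(h, Pow(v, 2)), h) = Add(h, Mul(h, Pow(v, 2))))
Add(Mul(Add(-60, 16), 3227), Mul(-1, Function('q')(Function('D')(-17), -618))) = Add(Mul(Add(-60, 16), 3227), Mul(-1, Mul(-17, Add(1, Pow(-618, 2))))) = Add(Mul(-44, 3227), Mul(-1, Mul(-17, Add(1, 381924)))) = Add(-141988, Mul(-1, Mul(-17, 381925))) = Add(-141988, Mul(-1, -6492725)) = Add(-141988, 6492725) = 6350737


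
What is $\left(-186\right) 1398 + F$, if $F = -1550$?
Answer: $-261578$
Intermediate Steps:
$\left(-186\right) 1398 + F = \left(-186\right) 1398 - 1550 = -260028 - 1550 = -261578$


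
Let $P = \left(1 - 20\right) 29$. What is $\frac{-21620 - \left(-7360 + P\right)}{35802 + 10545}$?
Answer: $- \frac{13709}{46347} \approx -0.29579$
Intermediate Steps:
$P = -551$ ($P = \left(-19\right) 29 = -551$)
$\frac{-21620 - \left(-7360 + P\right)}{35802 + 10545} = \frac{-21620 + \left(7360 - -551\right)}{35802 + 10545} = \frac{-21620 + \left(7360 + 551\right)}{46347} = \left(-21620 + 7911\right) \frac{1}{46347} = \left(-13709\right) \frac{1}{46347} = - \frac{13709}{46347}$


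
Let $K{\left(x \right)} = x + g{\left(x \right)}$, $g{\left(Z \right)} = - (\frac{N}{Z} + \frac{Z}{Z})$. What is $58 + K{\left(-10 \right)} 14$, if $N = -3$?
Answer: $- \frac{501}{5} \approx -100.2$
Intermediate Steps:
$g{\left(Z \right)} = -1 + \frac{3}{Z}$ ($g{\left(Z \right)} = - (- \frac{3}{Z} + \frac{Z}{Z}) = - (- \frac{3}{Z} + 1) = - (1 - \frac{3}{Z}) = -1 + \frac{3}{Z}$)
$K{\left(x \right)} = x + \frac{3 - x}{x}$
$58 + K{\left(-10 \right)} 14 = 58 + \left(-1 - 10 + \frac{3}{-10}\right) 14 = 58 + \left(-1 - 10 + 3 \left(- \frac{1}{10}\right)\right) 14 = 58 + \left(-1 - 10 - \frac{3}{10}\right) 14 = 58 - \frac{791}{5} = - \frac{501}{5}$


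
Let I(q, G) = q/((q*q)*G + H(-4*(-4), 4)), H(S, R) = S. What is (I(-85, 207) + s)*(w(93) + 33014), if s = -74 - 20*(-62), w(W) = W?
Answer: 57733940608247/1495591 ≈ 3.8603e+7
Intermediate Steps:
I(q, G) = q/(16 + G*q²) (I(q, G) = q/((q*q)*G - 4*(-4)) = q/(q²*G + 16) = q/(G*q² + 16) = q/(16 + G*q²))
s = 1166 (s = -74 + 1240 = 1166)
(I(-85, 207) + s)*(w(93) + 33014) = (-85/(16 + 207*(-85)²) + 1166)*(93 + 33014) = (-85/(16 + 207*7225) + 1166)*33107 = (-85/(16 + 1495575) + 1166)*33107 = (-85/1495591 + 1166)*33107 = (1743859021/1495591)*33107 = 57733940608247/1495591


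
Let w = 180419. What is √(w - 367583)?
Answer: 6*I*√5199 ≈ 432.62*I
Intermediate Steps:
√(w - 367583) = √(180419 - 367583) = √(-187164) = 6*I*√5199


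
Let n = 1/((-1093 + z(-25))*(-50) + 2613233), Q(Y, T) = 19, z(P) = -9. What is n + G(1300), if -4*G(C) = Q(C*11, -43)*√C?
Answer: 1/2668333 - 95*√13/2 ≈ -171.26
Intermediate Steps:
G(C) = -19*√C/4
n = 1/2668333 (n = 1/((-1093 - 9)*(-50) + 2613233) = 1/(-1102*(-50) + 2613233) = 1/(55100 + 2613233) = 1/2668333 ≈ 3.7477e-7)
n + G(1300) = 1/2668333 - 95*√13/2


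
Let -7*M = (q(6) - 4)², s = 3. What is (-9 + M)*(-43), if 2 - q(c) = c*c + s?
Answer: 74992/7 ≈ 10713.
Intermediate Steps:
q(c) = -1 - c² (q(c) = 2 - (c*c + 3) = 2 - (c² + 3) = 2 - (3 + c²) = 2 + (-3 - c²) = -1 - c²)
M = -1681/7 (M = -((-1 - 1*6²) - 4)²/7 = -((-1 - 1*36) - 4)²/7 = -((-1 - 36) - 4)²/7 = -(-37 - 4)²/7 = -⅐*(-41)² = -⅐*1681 = -1681/7 ≈ -240.14)
(-9 + M)*(-43) = (-9 - 1681/7)*(-43) = -1744/7*(-43) = 74992/7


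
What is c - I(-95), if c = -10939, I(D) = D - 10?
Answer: -10834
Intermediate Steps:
I(D) = -10 + D
c - I(-95) = -10939 - (-10 - 95) = -10939 - 1*(-105) = -10939 + 105 = -10834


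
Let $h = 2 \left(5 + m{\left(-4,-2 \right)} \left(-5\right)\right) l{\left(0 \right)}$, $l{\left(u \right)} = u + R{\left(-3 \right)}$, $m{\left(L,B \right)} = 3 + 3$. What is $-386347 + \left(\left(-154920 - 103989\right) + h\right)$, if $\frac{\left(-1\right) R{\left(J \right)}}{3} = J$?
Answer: $-645706$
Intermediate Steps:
$R{\left(J \right)} = - 3 J$
$m{\left(L,B \right)} = 6$
$l{\left(u \right)} = 9 + u$ ($l{\left(u \right)} = u - -9 = u + 9 = 9 + u$)
$h = -450$ ($h = 2 \left(5 + 6 \left(-5\right)\right) \left(9 + 0\right) = 2 \left(5 - 30\right) 9 = 2 \left(-25\right) 9 = \left(-50\right) 9 = -450$)
$-386347 + \left(\left(-154920 - 103989\right) + h\right) = -386347 - 259359 = -645706$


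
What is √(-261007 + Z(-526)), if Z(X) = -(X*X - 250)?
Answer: I*√537433 ≈ 733.1*I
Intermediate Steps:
Z(X) = 250 - X² (Z(X) = -(X² - 250) = -(-250 + X²) = 250 - X²)
√(-261007 + Z(-526)) = √(-261007 + (250 - 1*(-526)²)) = √(-261007 + (250 - 1*276676)) = √(-261007 + (250 - 276676)) = √(-261007 - 276426) = √(-537433) = I*√537433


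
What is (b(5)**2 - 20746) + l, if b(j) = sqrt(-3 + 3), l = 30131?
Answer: 9385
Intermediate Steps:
b(j) = 0 (b(j) = sqrt(0) = 0)
(b(5)**2 - 20746) + l = (0**2 - 20746) + 30131 = (0 - 20746) + 30131 = -20746 + 30131 = 9385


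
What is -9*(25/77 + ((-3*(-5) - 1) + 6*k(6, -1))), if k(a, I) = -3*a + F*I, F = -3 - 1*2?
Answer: 44127/77 ≈ 573.08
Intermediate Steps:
F = -5 (F = -3 - 2 = -5)
k(a, I) = -5*I - 3*a (k(a, I) = -3*a - 5*I = -5*I - 3*a)
-9*(25/77 + ((-3*(-5) - 1) + 6*k(6, -1))) = -9*(25/77 + ((-3*(-5) - 1) + 6*(-5*(-1) - 3*6))) = -9*(25*(1/77) + ((15 - 1) + 6*(5 - 18))) = -9*(25/77 + (14 + 6*(-13))) = -9*(25/77 + (14 - 78)) = -9*(25/77 - 64) = -9*(-4903/77) = 44127/77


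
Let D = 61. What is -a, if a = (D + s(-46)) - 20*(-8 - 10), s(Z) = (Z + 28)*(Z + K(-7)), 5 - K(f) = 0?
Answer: -1159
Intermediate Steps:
K(f) = 5 (K(f) = 5 - 1*0 = 5 + 0 = 5)
s(Z) = (5 + Z)*(28 + Z) (s(Z) = (Z + 28)*(Z + 5) = (28 + Z)*(5 + Z) = (5 + Z)*(28 + Z))
a = 1159 (a = (61 + (140 + (-46)² + 33*(-46))) - 20*(-8 - 10) = (61 + (140 + 2116 - 1518)) - 20*(-18) = (61 + 738) + 360 = 799 + 360 = 1159)
-a = -1*1159 = -1159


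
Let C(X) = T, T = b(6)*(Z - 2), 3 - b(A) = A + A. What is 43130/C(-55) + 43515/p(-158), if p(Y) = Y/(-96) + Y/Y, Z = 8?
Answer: 53656685/3429 ≈ 15648.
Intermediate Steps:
b(A) = 3 - 2*A (b(A) = 3 - (A + A) = 3 - 2*A)
T = -54 (T = (3 - 2*6)*(8 - 2) = (3 - 12)*6 = -9*6 = -54)
p(Y) = 1 - Y/96 (p(Y) = Y*(-1/96) + 1 = -Y/96 + 1 = 1 - Y/96)
C(X) = -54
43130/C(-55) + 43515/p(-158) = 43130/(-54) + 43515/(1 - 1/96*(-158)) = 43130*(-1/54) + 43515/(1 + 79/48) = -21565/27 + 43515/(127/48) = -21565/27 + 43515*(48/127) = -21565/27 + 2088720/127 = 53656685/3429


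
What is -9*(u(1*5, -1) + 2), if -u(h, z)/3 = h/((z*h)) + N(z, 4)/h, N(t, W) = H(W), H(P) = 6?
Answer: -63/5 ≈ -12.600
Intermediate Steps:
N(t, W) = 6
u(h, z) = -18/h - 3/z (u(h, z) = -3*(h/((z*h)) + 6/h) = -3*(h/((h*z)) + 6/h) = -3*(h*(1/(h*z)) + 6/h) = -3*(1/z + 6/h) = -18/h - 3/z)
-9*(u(1*5, -1) + 2) = -9*((-18/(1*5) - 3/(-1)) + 2) = -9*((-18/5 - 3*(-1)) + 2) = -9*((-18*⅕ + 3) + 2) = -9*((-18/5 + 3) + 2) = -9*(-⅗ + 2) = -9*7/5 = -63/5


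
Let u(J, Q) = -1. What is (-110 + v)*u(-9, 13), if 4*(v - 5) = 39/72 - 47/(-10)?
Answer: 49771/480 ≈ 103.69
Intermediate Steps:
v = 3029/480 (v = 5 + (39/72 - 47/(-10))/4 = 5 + (39*(1/72) - 47*(-⅒))/4 = 5 + (13/24 + 47/10)/4 = 5 + (¼)*(629/120) = 5 + 629/480 = 3029/480 ≈ 6.3104)
(-110 + v)*u(-9, 13) = (-110 + 3029/480)*(-1) = -49771/480*(-1) = 49771/480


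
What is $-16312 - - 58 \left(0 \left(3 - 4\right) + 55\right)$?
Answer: $-13122$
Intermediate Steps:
$-16312 - - 58 \left(0 \left(3 - 4\right) + 55\right) = -16312 - - 58 \left(0 \left(-1\right) + 55\right) = -16312 - - 58 \left(0 + 55\right) = -16312 - \left(-58\right) 55 = -16312 - -3190 = -16312 + 3190 = -13122$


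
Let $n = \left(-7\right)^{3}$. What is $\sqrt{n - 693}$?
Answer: $2 i \sqrt{259} \approx 32.187 i$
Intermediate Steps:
$n = -343$
$\sqrt{n - 693} = \sqrt{-343 - 693} = \sqrt{-1036} = 2 i \sqrt{259}$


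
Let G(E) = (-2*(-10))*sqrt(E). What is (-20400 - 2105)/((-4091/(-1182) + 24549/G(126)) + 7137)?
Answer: -44902469084550000/14243463203576513 + 183780100998900*sqrt(14)/14243463203576513 ≈ -3.1042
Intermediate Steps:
G(E) = 20*sqrt(E)
(-20400 - 2105)/((-4091/(-1182) + 24549/G(126)) + 7137) = (-20400 - 2105)/((-4091/(-1182) + 24549/((20*sqrt(126)))) + 7137) = -22505/((-4091*(-1/1182) + 24549/((20*(3*sqrt(14))))) + 7137) = -22505/((4091/1182 + 24549/((60*sqrt(14)))) + 7137) = -22505/((4091/1182 + 24549*(sqrt(14)/840)) + 7137) = -22505/((4091/1182 + 1169*sqrt(14)/40) + 7137) = -22505/(8440025/1182 + 1169*sqrt(14)/40)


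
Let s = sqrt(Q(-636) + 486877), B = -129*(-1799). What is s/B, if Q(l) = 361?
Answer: sqrt(487238)/232071 ≈ 0.0030078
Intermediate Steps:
B = 232071
s = sqrt(487238) (s = sqrt(361 + 486877) = sqrt(487238) ≈ 698.02)
s/B = sqrt(487238)/232071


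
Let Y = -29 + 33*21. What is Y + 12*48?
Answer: 1240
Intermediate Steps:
Y = 664 (Y = -29 + 693 = 664)
Y + 12*48 = 664 + 12*48 = 664 + 576 = 1240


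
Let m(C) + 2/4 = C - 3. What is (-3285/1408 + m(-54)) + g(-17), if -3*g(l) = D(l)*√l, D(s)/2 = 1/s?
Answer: -84245/1408 + 2*I*√17/51 ≈ -59.833 + 0.16169*I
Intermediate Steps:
D(s) = 2/s
g(l) = -2/(3*√l) (g(l) = -2/l*√l/3 = -2/(3*√l))
m(C) = -7/2 + C (m(C) = -½ + (C - 3) = -½ + (-3 + C) = -7/2 + C)
(-3285/1408 + m(-54)) + g(-17) = (-3285/1408 + (-7/2 - 54)) - (-2)*I*√17/51 = (-3285*1/1408 - 115/2) - (-2)*I*√17/51 = (-3285/1408 - 115/2) + 2*I*√17/51 = -84245/1408 + 2*I*√17/51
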